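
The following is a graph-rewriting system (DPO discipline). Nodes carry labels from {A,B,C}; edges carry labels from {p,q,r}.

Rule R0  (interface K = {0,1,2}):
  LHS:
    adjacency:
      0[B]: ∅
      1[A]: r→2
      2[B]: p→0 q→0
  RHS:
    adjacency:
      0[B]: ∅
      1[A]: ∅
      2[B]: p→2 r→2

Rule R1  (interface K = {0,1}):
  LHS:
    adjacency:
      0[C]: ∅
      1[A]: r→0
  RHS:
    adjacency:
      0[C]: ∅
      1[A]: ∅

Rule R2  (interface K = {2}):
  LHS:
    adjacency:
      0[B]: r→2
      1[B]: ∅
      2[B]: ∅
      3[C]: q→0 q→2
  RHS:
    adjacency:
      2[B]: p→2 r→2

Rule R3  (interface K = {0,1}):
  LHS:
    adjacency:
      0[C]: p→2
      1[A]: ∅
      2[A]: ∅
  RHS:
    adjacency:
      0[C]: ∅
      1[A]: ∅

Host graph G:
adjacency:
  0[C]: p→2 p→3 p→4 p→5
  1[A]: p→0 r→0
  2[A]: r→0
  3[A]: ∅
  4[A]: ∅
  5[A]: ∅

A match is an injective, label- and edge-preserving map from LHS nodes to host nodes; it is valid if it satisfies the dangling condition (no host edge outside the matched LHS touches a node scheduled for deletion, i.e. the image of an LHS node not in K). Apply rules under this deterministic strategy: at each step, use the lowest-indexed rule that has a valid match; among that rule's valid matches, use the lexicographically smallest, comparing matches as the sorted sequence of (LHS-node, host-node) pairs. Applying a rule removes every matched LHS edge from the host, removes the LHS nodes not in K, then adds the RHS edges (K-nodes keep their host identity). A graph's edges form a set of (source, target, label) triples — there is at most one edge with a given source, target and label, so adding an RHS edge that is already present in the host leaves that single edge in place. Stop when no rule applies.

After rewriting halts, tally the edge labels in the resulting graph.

start.  V:6 E:7  edges: 0-p->2 0-p->3 0-p->4 0-p->5 1-p->0 1-r->0 2-r->0
1. fire R1 via {0↦0, 1↦1}  →  V:6 E:6  edges: 0-p->2 0-p->3 0-p->4 0-p->5 1-p->0 2-r->0
2. fire R1 via {0↦0, 1↦2}  →  V:6 E:5  edges: 0-p->2 0-p->3 0-p->4 0-p->5 1-p->0
3. fire R3 via {0↦0, 1↦1, 2↦2}  →  V:5 E:4  edges: 0-p->3 0-p->4 0-p->5 1-p->0
4. fire R3 via {0↦0, 1↦1, 2↦3}  →  V:4 E:3  edges: 0-p->4 0-p->5 1-p->0
5. fire R3 via {0↦0, 1↦1, 2↦4}  →  V:3 E:2  edges: 0-p->5 1-p->0
6. fire R3 via {0↦0, 1↦1, 2↦5}  →  V:2 E:1  edges: 1-p->0
final graph: no rule applies after step 6
NF edges: [(1, 0, 'p')]

Answer: p:1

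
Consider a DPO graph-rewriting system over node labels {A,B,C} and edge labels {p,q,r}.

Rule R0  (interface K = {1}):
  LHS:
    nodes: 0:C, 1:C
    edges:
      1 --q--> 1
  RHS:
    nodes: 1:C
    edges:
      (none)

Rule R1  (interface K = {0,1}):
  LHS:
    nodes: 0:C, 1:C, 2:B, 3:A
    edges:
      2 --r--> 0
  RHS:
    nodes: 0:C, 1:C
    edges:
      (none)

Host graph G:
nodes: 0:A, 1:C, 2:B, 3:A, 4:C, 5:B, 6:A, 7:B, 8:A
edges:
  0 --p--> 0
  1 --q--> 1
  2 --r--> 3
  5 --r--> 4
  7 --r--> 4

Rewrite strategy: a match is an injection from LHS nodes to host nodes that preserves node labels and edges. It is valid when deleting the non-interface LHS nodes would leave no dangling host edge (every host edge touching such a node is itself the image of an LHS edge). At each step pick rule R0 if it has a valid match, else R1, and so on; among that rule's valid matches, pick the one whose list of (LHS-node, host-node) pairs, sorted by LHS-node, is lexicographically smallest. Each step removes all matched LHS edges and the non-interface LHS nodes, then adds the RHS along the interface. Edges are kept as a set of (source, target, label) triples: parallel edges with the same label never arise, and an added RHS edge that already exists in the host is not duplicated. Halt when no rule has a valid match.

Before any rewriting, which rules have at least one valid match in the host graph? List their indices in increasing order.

Answer: [R1]

Derivation:
R0: no valid match — 1 raw match, all fail dangling condition
R1: 4 valid matches — {0↦4, 1↦1, 2↦5, 3↦6}, {0↦4, 1↦1, 2↦5, 3↦8}, {0↦4, 1↦1, 2↦7, 3↦6} (+1 more)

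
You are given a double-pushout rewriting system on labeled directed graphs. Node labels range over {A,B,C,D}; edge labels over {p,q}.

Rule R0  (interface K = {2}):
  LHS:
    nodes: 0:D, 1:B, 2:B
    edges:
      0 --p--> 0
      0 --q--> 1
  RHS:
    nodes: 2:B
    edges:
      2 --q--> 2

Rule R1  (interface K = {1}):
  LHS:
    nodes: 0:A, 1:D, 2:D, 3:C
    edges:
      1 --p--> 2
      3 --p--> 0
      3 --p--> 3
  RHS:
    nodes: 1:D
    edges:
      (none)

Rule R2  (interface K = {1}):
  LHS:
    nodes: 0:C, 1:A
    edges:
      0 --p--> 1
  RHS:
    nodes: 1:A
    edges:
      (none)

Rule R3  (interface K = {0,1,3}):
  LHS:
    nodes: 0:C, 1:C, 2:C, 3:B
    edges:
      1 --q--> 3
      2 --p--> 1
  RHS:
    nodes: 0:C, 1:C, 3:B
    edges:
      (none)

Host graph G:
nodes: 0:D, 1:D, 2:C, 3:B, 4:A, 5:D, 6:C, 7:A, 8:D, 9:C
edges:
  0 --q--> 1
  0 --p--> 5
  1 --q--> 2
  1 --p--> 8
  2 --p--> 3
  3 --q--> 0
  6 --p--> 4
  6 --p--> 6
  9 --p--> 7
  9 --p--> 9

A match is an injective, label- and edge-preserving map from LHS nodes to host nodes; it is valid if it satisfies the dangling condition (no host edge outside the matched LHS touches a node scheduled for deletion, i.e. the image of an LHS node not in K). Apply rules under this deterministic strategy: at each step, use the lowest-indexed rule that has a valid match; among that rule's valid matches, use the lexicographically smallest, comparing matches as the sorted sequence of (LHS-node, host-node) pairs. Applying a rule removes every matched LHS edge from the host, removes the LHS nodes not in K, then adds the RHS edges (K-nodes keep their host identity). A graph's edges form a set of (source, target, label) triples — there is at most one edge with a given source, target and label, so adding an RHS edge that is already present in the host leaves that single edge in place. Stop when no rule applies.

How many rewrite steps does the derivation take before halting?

Answer: 2

Rewrite trace:
[0] host  ⇒  10 nodes, 10 edges  {0-q->1 0-p->5 1-q->2 1-p->8 2-p->3 3-q->0 6-p->4 6-p->6 9-p->7 9-p->9}
[1] R1 @ {0↦4, 1↦0, 2↦5, 3↦6}  ⇒  7 nodes, 7 edges  {0-q->1 1-q->2 1-p->8 2-p->3 3-q->0 9-p->7 9-p->9}
[2] R1 @ {0↦7, 1↦1, 2↦8, 3↦9}  ⇒  4 nodes, 4 edges  {0-q->1 1-q->2 2-p->3 3-q->0}
normal form: no rule applies after step 2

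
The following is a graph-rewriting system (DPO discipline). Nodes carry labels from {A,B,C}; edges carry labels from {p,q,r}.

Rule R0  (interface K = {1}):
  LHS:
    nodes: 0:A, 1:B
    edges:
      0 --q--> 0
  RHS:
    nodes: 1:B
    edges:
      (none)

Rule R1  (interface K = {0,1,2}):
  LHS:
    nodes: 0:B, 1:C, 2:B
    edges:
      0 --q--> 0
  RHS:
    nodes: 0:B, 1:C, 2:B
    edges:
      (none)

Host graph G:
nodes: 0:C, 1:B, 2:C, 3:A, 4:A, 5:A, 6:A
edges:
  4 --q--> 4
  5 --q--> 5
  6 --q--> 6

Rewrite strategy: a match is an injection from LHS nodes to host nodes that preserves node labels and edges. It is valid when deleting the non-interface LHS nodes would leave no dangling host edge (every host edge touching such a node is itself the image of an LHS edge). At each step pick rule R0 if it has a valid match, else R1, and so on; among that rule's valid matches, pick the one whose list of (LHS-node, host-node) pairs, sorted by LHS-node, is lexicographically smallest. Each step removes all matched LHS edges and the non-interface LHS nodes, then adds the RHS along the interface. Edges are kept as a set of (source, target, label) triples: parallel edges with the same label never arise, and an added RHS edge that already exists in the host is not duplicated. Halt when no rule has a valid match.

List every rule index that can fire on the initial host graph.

Answer: [R0]

Derivation:
R0: 3 valid matches — {0↦4, 1↦1}, {0↦5, 1↦1}, {0↦6, 1↦1}
R1: no valid match — LHS pattern not found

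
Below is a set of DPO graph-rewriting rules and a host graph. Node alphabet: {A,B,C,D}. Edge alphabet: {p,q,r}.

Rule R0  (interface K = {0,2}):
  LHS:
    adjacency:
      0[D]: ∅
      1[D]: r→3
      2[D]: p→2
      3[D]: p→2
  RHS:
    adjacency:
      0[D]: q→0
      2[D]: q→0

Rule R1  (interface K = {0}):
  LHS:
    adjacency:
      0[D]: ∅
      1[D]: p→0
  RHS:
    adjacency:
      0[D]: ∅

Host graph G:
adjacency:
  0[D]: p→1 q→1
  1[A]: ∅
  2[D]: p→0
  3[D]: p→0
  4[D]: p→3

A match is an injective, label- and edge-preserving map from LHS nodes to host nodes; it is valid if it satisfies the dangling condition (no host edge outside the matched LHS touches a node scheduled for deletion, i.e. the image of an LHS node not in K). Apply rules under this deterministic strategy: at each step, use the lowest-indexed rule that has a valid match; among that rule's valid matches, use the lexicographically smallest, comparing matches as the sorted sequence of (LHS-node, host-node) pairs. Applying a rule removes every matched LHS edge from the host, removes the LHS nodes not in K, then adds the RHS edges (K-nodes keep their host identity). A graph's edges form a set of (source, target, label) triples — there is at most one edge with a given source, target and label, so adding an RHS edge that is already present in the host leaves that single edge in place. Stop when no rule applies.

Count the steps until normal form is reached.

initial: |V|=5 |E|=5  E = 0-p->1 0-q->1 2-p->0 3-p->0 4-p->3
step 1: apply R1 at {0↦0, 1↦2}  → |V|=4 |E|=4  E = 0-p->1 0-q->1 3-p->0 4-p->3
step 2: apply R1 at {0↦3, 1↦4}  → |V|=3 |E|=3  E = 0-p->1 0-q->1 3-p->0
step 3: apply R1 at {0↦0, 1↦3}  → |V|=2 |E|=2  E = 0-p->1 0-q->1
normal form: no rule applies after step 3

Answer: 3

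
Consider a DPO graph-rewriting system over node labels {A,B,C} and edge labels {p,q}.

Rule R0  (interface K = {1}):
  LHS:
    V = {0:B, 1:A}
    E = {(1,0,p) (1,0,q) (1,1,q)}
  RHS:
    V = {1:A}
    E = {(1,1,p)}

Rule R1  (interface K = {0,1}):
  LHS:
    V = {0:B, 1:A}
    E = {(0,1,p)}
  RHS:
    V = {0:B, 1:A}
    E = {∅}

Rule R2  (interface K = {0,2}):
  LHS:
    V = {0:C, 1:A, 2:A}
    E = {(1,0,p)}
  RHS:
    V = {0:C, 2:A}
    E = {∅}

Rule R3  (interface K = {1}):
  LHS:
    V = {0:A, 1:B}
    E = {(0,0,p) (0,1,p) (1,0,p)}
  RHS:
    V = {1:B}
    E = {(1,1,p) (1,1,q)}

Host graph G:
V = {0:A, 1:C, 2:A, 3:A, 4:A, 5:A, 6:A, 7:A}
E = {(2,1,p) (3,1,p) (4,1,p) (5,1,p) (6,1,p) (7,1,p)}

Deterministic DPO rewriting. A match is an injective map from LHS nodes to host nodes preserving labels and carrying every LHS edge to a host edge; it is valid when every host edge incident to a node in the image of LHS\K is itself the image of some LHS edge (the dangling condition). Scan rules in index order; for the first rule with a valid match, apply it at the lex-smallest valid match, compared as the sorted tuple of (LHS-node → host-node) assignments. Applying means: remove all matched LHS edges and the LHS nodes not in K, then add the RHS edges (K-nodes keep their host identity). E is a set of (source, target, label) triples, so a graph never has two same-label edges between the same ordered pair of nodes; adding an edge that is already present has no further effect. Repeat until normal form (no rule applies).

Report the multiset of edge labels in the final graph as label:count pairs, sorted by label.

start.  V:8 E:6  edges: 2-p->1 3-p->1 4-p->1 5-p->1 6-p->1 7-p->1
1. fire R2 via {0↦1, 1↦2, 2↦0}  →  V:7 E:5  edges: 3-p->1 4-p->1 5-p->1 6-p->1 7-p->1
2. fire R2 via {0↦1, 1↦3, 2↦0}  →  V:6 E:4  edges: 4-p->1 5-p->1 6-p->1 7-p->1
3. fire R2 via {0↦1, 1↦4, 2↦0}  →  V:5 E:3  edges: 5-p->1 6-p->1 7-p->1
4. fire R2 via {0↦1, 1↦5, 2↦0}  →  V:4 E:2  edges: 6-p->1 7-p->1
5. fire R2 via {0↦1, 1↦6, 2↦0}  →  V:3 E:1  edges: 7-p->1
6. fire R2 via {0↦1, 1↦7, 2↦0}  →  V:2 E:0  edges: ∅
halt: no rule applies after step 6
NF edges: []

Answer: (no edges)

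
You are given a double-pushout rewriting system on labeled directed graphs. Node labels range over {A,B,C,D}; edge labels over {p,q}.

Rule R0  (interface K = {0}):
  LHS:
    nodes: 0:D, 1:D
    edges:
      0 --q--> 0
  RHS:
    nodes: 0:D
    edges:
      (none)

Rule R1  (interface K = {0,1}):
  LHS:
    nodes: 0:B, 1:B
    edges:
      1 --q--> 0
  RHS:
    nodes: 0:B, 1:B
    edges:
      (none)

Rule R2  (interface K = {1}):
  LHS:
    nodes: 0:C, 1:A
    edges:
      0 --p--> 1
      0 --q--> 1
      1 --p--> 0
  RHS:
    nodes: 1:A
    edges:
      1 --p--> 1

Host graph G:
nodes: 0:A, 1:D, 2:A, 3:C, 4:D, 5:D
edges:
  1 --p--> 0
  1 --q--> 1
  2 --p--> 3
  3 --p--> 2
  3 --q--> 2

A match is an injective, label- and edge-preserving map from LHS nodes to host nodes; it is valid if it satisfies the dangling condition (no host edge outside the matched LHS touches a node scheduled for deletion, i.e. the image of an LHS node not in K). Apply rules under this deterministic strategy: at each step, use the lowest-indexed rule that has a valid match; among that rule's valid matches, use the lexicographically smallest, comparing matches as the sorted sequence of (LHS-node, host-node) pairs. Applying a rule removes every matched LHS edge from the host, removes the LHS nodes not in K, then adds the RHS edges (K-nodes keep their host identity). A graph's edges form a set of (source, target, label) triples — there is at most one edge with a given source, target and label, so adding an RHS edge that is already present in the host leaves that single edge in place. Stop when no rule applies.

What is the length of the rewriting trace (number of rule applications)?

start.  V:6 E:5  edges: 1-p->0 1-q->1 2-p->3 3-p->2 3-q->2
1. fire R0 via {0↦1, 1↦4}  →  V:5 E:4  edges: 1-p->0 2-p->3 3-p->2 3-q->2
2. fire R2 via {0↦3, 1↦2}  →  V:4 E:2  edges: 1-p->0 2-p->2
halt: no rule applies after step 2

Answer: 2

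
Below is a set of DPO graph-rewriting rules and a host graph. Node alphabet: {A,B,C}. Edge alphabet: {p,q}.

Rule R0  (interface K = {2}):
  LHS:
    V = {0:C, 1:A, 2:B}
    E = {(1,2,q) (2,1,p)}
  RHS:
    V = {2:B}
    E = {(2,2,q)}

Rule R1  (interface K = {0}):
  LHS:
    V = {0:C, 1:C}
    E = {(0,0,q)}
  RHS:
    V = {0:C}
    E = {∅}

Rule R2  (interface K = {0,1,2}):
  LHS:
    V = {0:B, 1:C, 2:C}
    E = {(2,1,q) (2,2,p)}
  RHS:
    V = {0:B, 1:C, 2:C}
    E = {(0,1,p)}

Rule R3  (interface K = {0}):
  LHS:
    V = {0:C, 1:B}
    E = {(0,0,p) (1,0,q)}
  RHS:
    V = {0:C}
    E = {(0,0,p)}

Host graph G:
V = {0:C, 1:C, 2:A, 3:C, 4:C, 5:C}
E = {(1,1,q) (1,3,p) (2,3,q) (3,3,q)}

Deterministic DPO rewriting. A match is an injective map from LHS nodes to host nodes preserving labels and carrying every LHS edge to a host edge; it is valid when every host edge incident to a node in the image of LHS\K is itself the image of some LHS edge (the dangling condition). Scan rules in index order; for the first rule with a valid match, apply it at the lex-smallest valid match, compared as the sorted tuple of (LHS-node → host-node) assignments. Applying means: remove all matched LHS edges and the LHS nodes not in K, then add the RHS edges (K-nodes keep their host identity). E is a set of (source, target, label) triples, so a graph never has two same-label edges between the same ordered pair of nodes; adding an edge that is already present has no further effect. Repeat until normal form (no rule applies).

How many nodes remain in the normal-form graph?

start.  V:6 E:4  edges: 1-q->1 1-p->3 2-q->3 3-q->3
1. fire R1 via {0↦1, 1↦0}  →  V:5 E:3  edges: 1-p->3 2-q->3 3-q->3
2. fire R1 via {0↦3, 1↦4}  →  V:4 E:2  edges: 1-p->3 2-q->3
normal form: no rule applies after step 2
NF nodes: {1:C, 2:A, 3:C, 5:C}

Answer: 4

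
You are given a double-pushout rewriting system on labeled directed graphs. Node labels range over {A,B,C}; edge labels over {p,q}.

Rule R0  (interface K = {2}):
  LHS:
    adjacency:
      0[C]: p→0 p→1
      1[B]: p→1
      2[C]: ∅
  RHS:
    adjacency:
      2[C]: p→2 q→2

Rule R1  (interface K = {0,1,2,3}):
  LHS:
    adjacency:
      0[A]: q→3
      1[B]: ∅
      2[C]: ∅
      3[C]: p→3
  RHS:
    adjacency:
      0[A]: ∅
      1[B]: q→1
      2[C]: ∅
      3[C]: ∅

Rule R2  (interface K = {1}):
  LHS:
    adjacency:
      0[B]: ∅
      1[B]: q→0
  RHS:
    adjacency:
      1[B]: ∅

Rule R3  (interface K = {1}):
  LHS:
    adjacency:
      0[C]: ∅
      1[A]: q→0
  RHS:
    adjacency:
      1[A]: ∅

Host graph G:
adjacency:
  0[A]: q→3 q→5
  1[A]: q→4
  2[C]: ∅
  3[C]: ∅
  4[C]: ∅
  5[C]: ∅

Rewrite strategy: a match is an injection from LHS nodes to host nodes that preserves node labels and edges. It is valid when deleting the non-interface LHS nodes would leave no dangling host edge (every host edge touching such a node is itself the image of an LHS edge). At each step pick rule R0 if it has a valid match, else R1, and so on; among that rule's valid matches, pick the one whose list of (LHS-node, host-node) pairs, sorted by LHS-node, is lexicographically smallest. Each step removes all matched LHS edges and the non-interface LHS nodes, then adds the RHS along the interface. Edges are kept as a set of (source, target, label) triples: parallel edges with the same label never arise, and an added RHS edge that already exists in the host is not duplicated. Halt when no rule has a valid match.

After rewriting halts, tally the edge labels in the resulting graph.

Answer: (no edges)

Steps:
initial: |V|=6 |E|=3  E = 0-q->3 0-q->5 1-q->4
step 1: apply R3 at {0↦3, 1↦0}  → |V|=5 |E|=2  E = 0-q->5 1-q->4
step 2: apply R3 at {0↦4, 1↦1}  → |V|=4 |E|=1  E = 0-q->5
step 3: apply R3 at {0↦5, 1↦0}  → |V|=3 |E|=0  E = ∅
final graph: no rule applies after step 3
NF edges: []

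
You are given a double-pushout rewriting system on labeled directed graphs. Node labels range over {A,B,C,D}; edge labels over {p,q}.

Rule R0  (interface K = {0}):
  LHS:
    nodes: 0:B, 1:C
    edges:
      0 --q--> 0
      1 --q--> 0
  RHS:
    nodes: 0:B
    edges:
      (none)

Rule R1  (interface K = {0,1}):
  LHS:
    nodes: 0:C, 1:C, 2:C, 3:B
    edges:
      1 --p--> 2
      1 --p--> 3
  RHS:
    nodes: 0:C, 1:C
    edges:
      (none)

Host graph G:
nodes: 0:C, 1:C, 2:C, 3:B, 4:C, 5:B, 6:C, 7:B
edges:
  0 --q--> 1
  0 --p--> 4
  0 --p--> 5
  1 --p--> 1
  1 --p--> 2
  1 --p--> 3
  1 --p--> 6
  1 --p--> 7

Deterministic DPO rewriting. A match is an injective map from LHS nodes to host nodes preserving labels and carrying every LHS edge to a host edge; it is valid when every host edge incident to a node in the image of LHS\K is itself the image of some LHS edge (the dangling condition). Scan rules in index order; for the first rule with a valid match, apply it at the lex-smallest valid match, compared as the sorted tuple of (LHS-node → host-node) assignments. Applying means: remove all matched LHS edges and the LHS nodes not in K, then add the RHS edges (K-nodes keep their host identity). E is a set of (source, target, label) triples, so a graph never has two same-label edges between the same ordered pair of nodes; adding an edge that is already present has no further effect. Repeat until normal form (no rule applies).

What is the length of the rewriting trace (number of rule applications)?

Answer: 3

Steps:
initial: |V|=8 |E|=8  E = 0-q->1 0-p->4 0-p->5 1-p->1 1-p->2 1-p->3 1-p->6 1-p->7
step 1: apply R1 at {0↦0, 1↦1, 2↦2, 3↦3}  → |V|=6 |E|=6  E = 0-q->1 0-p->4 0-p->5 1-p->1 1-p->6 1-p->7
step 2: apply R1 at {0↦0, 1↦1, 2↦6, 3↦7}  → |V|=4 |E|=4  E = 0-q->1 0-p->4 0-p->5 1-p->1
step 3: apply R1 at {0↦1, 1↦0, 2↦4, 3↦5}  → |V|=2 |E|=2  E = 0-q->1 1-p->1
final graph: no rule applies after step 3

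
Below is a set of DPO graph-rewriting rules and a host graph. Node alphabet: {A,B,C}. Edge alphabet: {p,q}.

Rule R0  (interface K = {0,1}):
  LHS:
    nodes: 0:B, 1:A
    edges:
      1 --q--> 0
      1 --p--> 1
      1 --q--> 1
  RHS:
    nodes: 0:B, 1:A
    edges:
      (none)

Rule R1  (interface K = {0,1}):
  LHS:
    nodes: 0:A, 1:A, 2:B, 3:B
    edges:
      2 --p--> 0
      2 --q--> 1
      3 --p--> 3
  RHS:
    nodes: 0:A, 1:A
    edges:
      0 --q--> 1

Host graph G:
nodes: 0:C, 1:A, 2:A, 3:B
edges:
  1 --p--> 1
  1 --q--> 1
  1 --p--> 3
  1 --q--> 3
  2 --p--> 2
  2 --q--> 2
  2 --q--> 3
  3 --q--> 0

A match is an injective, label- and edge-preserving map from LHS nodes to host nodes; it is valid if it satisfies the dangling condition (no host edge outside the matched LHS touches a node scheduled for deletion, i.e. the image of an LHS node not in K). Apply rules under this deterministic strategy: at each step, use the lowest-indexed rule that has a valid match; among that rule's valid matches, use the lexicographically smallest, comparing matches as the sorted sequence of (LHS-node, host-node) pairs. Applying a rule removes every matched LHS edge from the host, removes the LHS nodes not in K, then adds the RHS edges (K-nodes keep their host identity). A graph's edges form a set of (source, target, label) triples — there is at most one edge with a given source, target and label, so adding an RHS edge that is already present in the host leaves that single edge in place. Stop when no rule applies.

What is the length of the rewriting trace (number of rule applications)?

start.  V:4 E:8  edges: 1-p->1 1-q->1 1-p->3 1-q->3 2-p->2 2-q->2 2-q->3 3-q->0
1. fire R0 via {0↦3, 1↦1}  →  V:4 E:5  edges: 1-p->3 2-p->2 2-q->2 2-q->3 3-q->0
2. fire R0 via {0↦3, 1↦2}  →  V:4 E:2  edges: 1-p->3 3-q->0
final graph: no rule applies after step 2

Answer: 2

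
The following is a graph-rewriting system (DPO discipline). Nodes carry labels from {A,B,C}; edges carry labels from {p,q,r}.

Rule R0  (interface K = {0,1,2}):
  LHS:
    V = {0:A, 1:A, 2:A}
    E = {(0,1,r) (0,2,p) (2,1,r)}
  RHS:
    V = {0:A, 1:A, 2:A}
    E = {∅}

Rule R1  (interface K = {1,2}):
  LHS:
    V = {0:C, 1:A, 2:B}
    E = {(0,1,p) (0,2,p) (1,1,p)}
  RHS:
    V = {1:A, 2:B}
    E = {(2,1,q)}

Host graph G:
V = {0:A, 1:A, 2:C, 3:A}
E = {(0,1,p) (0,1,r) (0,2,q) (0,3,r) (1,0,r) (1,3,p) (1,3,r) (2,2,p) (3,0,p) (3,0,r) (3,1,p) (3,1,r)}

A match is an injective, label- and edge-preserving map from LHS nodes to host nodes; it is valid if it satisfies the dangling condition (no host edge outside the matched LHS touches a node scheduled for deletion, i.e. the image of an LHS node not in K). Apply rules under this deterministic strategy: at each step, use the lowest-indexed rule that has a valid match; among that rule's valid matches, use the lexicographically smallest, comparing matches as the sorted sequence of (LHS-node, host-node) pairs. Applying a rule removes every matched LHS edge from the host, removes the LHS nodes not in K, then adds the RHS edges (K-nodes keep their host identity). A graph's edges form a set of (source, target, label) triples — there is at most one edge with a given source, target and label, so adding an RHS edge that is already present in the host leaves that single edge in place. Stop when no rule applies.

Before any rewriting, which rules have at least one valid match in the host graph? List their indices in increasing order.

R0: 4 valid matches — {0↦0, 1↦3, 2↦1}, {0↦1, 1↦0, 2↦3}, {0↦3, 1↦0, 2↦1} (+1 more)
R1: no valid match — LHS pattern not found

Answer: [R0]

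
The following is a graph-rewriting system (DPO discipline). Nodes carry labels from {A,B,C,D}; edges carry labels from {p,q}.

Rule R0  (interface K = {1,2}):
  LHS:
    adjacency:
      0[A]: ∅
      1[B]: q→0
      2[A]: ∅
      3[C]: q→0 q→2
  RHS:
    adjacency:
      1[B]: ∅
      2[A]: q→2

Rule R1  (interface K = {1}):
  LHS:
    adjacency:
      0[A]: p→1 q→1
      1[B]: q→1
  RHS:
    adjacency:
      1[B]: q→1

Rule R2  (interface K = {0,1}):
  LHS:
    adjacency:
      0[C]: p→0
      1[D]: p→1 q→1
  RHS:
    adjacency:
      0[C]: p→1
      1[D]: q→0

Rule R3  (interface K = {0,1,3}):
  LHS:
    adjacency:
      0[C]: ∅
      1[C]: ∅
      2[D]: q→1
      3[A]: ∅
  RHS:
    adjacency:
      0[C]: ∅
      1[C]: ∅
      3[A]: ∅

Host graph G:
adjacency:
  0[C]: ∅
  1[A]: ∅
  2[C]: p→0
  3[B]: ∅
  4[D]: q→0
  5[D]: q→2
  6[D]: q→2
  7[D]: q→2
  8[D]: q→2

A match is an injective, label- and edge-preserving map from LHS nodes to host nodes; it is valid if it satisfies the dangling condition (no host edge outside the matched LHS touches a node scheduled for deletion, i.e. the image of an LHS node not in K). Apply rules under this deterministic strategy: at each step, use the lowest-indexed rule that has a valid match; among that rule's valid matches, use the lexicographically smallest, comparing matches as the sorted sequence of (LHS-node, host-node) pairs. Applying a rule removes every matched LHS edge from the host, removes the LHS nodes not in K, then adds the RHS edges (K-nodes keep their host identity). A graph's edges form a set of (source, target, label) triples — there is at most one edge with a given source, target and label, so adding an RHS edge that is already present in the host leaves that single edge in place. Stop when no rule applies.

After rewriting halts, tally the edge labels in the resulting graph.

initial: |V|=9 |E|=6  E = 2-p->0 4-q->0 5-q->2 6-q->2 7-q->2 8-q->2
step 1: apply R3 at {0↦0, 1↦2, 2↦5, 3↦1}  → |V|=8 |E|=5  E = 2-p->0 4-q->0 6-q->2 7-q->2 8-q->2
step 2: apply R3 at {0↦0, 1↦2, 2↦6, 3↦1}  → |V|=7 |E|=4  E = 2-p->0 4-q->0 7-q->2 8-q->2
step 3: apply R3 at {0↦0, 1↦2, 2↦7, 3↦1}  → |V|=6 |E|=3  E = 2-p->0 4-q->0 8-q->2
step 4: apply R3 at {0↦0, 1↦2, 2↦8, 3↦1}  → |V|=5 |E|=2  E = 2-p->0 4-q->0
step 5: apply R3 at {0↦2, 1↦0, 2↦4, 3↦1}  → |V|=4 |E|=1  E = 2-p->0
normal form: no rule applies after step 5
NF edges: [(2, 0, 'p')]

Answer: p:1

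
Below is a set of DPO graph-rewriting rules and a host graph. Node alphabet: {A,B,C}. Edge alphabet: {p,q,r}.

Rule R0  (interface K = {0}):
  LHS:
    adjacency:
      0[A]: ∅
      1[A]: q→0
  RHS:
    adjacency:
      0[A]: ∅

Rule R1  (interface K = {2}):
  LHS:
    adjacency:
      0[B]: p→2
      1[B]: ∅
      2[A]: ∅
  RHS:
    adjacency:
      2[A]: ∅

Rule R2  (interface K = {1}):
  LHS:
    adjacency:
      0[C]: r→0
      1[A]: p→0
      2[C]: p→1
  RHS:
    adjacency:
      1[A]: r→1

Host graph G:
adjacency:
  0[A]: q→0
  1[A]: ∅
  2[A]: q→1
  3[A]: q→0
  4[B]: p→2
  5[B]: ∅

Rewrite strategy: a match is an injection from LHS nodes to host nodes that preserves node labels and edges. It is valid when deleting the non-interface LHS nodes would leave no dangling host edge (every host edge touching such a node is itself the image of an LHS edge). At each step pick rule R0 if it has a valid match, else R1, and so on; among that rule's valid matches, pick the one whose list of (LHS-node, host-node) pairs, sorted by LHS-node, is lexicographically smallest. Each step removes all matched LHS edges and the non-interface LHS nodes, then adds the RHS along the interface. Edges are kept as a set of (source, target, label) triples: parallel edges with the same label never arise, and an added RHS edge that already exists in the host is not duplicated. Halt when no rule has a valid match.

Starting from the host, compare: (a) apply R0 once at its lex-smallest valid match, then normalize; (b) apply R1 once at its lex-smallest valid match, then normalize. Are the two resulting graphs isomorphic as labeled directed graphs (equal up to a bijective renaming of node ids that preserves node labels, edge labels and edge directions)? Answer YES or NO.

Answer: YES

Rewrite trace:
branch R0-first: apply at {0↦0, 1↦3} → |E|=3, then 2 more step(s) → NF |V|=2 |E|=1 V={0:A, 1:A} E=0-q->0
branch R1-first: apply at {0↦4, 1↦5, 2↦2} → |E|=3, then 2 more step(s) → NF |V|=2 |E|=1 V={0:A, 1:A} E=0-q->0
graphs isomorphic (equal up to label-preserving node renaming)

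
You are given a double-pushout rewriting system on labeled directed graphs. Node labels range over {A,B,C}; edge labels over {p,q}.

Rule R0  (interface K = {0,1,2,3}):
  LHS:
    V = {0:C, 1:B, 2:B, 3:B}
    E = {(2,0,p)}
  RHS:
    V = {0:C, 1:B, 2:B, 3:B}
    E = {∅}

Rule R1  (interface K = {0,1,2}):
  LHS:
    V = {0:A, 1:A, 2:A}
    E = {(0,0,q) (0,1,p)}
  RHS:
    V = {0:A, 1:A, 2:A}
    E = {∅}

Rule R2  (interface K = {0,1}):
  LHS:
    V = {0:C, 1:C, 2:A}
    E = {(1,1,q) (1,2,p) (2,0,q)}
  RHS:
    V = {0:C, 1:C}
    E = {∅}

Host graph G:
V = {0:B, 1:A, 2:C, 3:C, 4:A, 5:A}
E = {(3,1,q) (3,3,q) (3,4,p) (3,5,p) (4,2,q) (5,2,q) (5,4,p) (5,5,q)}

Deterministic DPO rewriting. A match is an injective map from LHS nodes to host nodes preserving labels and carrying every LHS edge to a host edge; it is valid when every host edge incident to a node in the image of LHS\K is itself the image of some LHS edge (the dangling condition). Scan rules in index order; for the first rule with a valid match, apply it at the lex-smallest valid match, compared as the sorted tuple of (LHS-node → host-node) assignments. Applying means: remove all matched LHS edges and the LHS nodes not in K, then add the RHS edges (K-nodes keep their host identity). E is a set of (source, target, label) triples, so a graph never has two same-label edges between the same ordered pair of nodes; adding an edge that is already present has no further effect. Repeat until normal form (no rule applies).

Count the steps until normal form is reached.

Answer: 2

Derivation:
start.  V:6 E:8  edges: 3-q->1 3-q->3 3-p->4 3-p->5 4-q->2 5-q->2 5-p->4 5-q->5
1. fire R1 via {0↦5, 1↦4, 2↦1}  →  V:6 E:6  edges: 3-q->1 3-q->3 3-p->4 3-p->5 4-q->2 5-q->2
2. fire R2 via {0↦2, 1↦3, 2↦4}  →  V:5 E:3  edges: 3-q->1 3-p->5 5-q->2
halt: no rule applies after step 2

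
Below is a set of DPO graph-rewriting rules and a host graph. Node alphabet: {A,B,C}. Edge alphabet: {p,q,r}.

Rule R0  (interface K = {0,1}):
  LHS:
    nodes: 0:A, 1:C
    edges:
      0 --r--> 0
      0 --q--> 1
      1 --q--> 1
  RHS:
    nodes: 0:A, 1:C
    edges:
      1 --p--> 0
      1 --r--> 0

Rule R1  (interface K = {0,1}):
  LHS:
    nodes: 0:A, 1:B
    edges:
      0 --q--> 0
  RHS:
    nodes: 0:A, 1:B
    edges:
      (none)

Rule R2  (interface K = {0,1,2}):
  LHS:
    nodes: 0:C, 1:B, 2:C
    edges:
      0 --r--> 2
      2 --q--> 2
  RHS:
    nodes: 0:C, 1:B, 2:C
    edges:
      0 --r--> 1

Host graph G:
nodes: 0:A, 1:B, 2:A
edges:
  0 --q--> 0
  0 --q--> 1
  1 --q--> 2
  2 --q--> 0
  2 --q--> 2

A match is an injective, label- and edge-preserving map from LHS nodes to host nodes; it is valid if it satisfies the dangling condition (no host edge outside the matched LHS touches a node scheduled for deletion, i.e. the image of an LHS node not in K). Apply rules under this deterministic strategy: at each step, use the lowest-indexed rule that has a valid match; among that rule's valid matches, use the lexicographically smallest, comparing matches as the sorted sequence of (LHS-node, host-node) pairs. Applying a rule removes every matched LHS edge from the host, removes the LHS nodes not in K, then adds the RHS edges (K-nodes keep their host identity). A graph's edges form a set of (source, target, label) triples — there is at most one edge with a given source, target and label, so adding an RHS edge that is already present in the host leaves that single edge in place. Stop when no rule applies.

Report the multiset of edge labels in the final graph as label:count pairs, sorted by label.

start.  V:3 E:5  edges: 0-q->0 0-q->1 1-q->2 2-q->0 2-q->2
1. fire R1 via {0↦0, 1↦1}  →  V:3 E:4  edges: 0-q->1 1-q->2 2-q->0 2-q->2
2. fire R1 via {0↦2, 1↦1}  →  V:3 E:3  edges: 0-q->1 1-q->2 2-q->0
normal form: no rule applies after step 2
NF edges: [(0, 1, 'q'), (1, 2, 'q'), (2, 0, 'q')]

Answer: q:3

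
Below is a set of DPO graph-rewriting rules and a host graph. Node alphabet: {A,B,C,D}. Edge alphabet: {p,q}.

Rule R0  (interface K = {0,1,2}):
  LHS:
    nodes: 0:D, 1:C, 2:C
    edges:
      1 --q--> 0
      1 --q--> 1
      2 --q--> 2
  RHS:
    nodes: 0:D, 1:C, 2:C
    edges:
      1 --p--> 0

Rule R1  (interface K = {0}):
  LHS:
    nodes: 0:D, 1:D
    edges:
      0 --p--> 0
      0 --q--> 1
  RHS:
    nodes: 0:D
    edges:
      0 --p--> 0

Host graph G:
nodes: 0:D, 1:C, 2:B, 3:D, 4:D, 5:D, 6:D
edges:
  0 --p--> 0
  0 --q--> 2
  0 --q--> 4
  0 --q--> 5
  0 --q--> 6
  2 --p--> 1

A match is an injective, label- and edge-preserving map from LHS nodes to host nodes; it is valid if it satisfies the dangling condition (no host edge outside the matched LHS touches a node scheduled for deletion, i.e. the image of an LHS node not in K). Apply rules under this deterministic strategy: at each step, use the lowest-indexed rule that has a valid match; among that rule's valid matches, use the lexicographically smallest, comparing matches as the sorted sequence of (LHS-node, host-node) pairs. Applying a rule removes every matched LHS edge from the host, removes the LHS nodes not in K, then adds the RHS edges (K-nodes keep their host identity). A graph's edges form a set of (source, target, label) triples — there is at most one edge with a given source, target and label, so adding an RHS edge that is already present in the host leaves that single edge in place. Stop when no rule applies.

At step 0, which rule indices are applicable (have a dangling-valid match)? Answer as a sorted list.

Answer: [R1]

Steps:
R0: no valid match — LHS pattern not found
R1: 3 valid matches — {0↦0, 1↦4}, {0↦0, 1↦5}, {0↦0, 1↦6}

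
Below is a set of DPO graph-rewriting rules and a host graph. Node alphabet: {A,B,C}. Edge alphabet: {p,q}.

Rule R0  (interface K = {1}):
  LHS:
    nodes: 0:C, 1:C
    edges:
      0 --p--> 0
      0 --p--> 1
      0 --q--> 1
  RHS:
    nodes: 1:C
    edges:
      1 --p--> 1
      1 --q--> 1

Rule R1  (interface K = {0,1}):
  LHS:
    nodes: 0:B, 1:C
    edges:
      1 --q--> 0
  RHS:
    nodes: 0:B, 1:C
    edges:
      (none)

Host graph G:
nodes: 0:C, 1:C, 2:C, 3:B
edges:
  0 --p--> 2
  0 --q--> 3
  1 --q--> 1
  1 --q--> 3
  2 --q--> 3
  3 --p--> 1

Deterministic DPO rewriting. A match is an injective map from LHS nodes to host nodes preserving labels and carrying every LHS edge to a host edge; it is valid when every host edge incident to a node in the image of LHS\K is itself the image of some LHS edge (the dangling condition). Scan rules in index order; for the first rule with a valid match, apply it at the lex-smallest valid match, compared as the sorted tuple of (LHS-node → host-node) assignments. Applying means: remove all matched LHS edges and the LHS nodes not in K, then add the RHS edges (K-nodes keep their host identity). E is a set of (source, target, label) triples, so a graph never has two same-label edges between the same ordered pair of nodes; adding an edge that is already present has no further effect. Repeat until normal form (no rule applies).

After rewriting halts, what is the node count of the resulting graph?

initial: |V|=4 |E|=6  E = 0-p->2 0-q->3 1-q->1 1-q->3 2-q->3 3-p->1
step 1: apply R1 at {0↦3, 1↦0}  → |V|=4 |E|=5  E = 0-p->2 1-q->1 1-q->3 2-q->3 3-p->1
step 2: apply R1 at {0↦3, 1↦1}  → |V|=4 |E|=4  E = 0-p->2 1-q->1 2-q->3 3-p->1
step 3: apply R1 at {0↦3, 1↦2}  → |V|=4 |E|=3  E = 0-p->2 1-q->1 3-p->1
final graph: no rule applies after step 3
NF nodes: {0:C, 1:C, 2:C, 3:B}

Answer: 4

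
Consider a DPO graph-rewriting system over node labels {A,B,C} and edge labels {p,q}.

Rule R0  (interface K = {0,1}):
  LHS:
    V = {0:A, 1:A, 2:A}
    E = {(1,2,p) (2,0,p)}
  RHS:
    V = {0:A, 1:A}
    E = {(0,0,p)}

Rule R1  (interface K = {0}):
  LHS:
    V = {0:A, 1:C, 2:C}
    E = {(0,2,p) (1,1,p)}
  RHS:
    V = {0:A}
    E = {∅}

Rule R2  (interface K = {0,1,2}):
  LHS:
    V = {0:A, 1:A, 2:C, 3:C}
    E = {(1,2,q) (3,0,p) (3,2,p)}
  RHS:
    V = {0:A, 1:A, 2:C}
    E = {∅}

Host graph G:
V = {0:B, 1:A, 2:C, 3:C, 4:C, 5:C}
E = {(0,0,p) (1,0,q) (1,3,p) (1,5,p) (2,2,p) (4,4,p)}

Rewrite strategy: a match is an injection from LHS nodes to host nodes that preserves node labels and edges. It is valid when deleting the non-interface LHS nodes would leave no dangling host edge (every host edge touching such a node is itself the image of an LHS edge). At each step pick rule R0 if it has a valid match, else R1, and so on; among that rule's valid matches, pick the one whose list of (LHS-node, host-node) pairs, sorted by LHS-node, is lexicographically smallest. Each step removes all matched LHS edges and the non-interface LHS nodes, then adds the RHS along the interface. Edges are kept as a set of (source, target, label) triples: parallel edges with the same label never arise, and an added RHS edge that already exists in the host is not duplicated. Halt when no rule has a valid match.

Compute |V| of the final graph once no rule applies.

Answer: 2

Steps:
[0] host  ⇒  6 nodes, 6 edges  {0-p->0 1-q->0 1-p->3 1-p->5 2-p->2 4-p->4}
[1] R1 @ {0↦1, 1↦2, 2↦3}  ⇒  4 nodes, 4 edges  {0-p->0 1-q->0 1-p->5 4-p->4}
[2] R1 @ {0↦1, 1↦4, 2↦5}  ⇒  2 nodes, 2 edges  {0-p->0 1-q->0}
final graph: no rule applies after step 2
NF nodes: {0:B, 1:A}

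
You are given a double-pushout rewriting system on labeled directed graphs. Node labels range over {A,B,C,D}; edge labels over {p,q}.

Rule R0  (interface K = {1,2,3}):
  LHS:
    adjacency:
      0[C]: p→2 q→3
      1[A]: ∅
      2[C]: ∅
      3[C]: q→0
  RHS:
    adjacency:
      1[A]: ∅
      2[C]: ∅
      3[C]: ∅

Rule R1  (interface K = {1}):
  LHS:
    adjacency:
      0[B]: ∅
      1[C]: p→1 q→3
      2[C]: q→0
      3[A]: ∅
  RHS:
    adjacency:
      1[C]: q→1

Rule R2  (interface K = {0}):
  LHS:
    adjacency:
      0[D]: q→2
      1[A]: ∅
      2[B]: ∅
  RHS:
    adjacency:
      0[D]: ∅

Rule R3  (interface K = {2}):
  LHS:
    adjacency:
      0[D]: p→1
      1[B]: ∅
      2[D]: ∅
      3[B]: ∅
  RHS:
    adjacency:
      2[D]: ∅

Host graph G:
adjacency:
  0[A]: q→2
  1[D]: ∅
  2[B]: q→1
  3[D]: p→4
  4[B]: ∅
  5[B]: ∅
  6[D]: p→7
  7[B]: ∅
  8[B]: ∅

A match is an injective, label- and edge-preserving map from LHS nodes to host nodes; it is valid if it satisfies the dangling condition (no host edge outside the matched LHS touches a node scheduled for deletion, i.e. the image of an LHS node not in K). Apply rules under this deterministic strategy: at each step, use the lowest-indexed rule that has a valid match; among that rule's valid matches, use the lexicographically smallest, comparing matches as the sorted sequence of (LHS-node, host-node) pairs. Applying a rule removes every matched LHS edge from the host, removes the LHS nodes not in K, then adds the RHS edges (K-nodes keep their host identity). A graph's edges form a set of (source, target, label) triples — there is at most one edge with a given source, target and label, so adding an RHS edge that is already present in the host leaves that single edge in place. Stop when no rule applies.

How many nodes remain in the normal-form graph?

Answer: 3

Derivation:
[0] host  ⇒  9 nodes, 4 edges  {0-q->2 2-q->1 3-p->4 6-p->7}
[1] R3 @ {0↦3, 1↦4, 2↦1, 3↦5}  ⇒  6 nodes, 3 edges  {0-q->2 2-q->1 6-p->7}
[2] R3 @ {0↦6, 1↦7, 2↦1, 3↦8}  ⇒  3 nodes, 2 edges  {0-q->2 2-q->1}
halt: no rule applies after step 2
NF nodes: {0:A, 1:D, 2:B}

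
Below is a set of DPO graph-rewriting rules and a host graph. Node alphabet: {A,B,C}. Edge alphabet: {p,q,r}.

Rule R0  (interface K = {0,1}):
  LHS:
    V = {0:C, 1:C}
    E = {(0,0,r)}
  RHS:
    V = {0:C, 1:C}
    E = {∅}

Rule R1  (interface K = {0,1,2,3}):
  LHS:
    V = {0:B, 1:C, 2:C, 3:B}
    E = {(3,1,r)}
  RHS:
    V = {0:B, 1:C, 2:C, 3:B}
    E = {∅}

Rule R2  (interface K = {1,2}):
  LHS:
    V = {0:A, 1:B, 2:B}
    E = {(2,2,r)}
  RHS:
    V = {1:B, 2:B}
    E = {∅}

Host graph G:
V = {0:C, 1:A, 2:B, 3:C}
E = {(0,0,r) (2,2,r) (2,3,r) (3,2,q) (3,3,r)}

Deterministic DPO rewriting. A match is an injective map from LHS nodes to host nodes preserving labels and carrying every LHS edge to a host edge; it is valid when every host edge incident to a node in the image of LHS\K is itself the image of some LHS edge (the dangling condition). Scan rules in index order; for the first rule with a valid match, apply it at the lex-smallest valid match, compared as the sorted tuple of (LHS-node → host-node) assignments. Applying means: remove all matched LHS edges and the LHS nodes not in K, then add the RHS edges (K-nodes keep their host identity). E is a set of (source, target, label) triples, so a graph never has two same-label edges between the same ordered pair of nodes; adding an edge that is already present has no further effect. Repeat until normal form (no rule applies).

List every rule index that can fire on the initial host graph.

Answer: [R0]

Derivation:
R0: 2 valid matches — {0↦0, 1↦3}, {0↦3, 1↦0}
R1: no valid match — LHS pattern not found
R2: no valid match — LHS pattern not found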